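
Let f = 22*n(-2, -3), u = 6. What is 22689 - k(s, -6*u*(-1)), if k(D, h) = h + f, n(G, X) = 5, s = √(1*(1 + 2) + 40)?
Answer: 22543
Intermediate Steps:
s = √43 (s = √(1*3 + 40) = √(3 + 40) = √43 ≈ 6.5574)
f = 110 (f = 22*5 = 110)
k(D, h) = 110 + h (k(D, h) = h + 110 = 110 + h)
22689 - k(s, -6*u*(-1)) = 22689 - (110 - 6*6*(-1)) = 22689 - (110 - 36*(-1)) = 22689 - (110 + 36) = 22689 - 1*146 = 22689 - 146 = 22543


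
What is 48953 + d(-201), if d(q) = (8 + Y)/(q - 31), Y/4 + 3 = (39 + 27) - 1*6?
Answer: 2839215/58 ≈ 48952.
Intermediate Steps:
Y = 228 (Y = -12 + 4*((39 + 27) - 1*6) = -12 + 4*(66 - 6) = -12 + 4*60 = -12 + 240 = 228)
d(q) = 236/(-31 + q) (d(q) = (8 + 228)/(q - 31) = 236/(-31 + q))
48953 + d(-201) = 48953 + 236/(-31 - 201) = 48953 + 236/(-232) = 48953 + 236*(-1/232) = 48953 - 59/58 = 2839215/58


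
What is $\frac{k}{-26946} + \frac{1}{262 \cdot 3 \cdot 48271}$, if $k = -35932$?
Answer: $\frac{227216042423}{170393057946} \approx 1.3335$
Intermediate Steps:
$\frac{k}{-26946} + \frac{1}{262 \cdot 3 \cdot 48271} = - \frac{35932}{-26946} + \frac{1}{262 \cdot 3 \cdot 48271} = \left(-35932\right) \left(- \frac{1}{26946}\right) + \frac{1}{786} \cdot \frac{1}{48271} = \frac{17966}{13473} + \frac{1}{786} \cdot \frac{1}{48271} = \frac{17966}{13473} + \frac{1}{37941006} = \frac{227216042423}{170393057946}$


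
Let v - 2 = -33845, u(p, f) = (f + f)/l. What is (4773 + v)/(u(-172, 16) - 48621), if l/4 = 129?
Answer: 3750030/6272101 ≈ 0.59789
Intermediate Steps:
l = 516 (l = 4*129 = 516)
u(p, f) = f/258 (u(p, f) = (f + f)/516 = (2*f)*(1/516) = f/258)
v = -33843 (v = 2 - 33845 = -33843)
(4773 + v)/(u(-172, 16) - 48621) = (4773 - 33843)/((1/258)*16 - 48621) = -29070/(8/129 - 48621) = -29070/(-6272101/129) = -29070*(-129/6272101) = 3750030/6272101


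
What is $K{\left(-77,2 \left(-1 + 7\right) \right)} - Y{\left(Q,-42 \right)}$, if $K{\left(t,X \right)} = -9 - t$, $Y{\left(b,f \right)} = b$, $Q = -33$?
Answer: $101$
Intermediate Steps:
$K{\left(-77,2 \left(-1 + 7\right) \right)} - Y{\left(Q,-42 \right)} = \left(-9 - -77\right) - -33 = \left(-9 + 77\right) + 33 = 68 + 33 = 101$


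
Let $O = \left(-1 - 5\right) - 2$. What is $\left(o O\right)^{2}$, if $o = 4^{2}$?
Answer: $16384$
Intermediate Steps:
$O = -8$ ($O = -6 - 2 = -8$)
$o = 16$
$\left(o O\right)^{2} = \left(16 \left(-8\right)\right)^{2} = \left(-128\right)^{2} = 16384$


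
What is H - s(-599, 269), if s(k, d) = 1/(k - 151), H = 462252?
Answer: 346689001/750 ≈ 4.6225e+5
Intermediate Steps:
s(k, d) = 1/(-151 + k)
H - s(-599, 269) = 462252 - 1/(-151 - 599) = 462252 - 1/(-750) = 462252 - 1*(-1/750) = 462252 + 1/750 = 346689001/750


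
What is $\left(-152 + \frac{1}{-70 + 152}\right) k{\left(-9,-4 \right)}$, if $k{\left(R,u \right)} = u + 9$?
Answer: $- \frac{62315}{82} \approx -759.94$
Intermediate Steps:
$k{\left(R,u \right)} = 9 + u$
$\left(-152 + \frac{1}{-70 + 152}\right) k{\left(-9,-4 \right)} = \left(-152 + \frac{1}{-70 + 152}\right) \left(9 - 4\right) = \left(-152 + \frac{1}{82}\right) 5 = \left(- \frac{12463}{82}\right) 5 = - \frac{62315}{82}$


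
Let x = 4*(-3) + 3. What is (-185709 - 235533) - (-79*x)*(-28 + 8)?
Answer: -407022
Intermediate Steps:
x = -9 (x = -12 + 3 = -9)
(-185709 - 235533) - (-79*x)*(-28 + 8) = (-185709 - 235533) - (-79*(-9))*(-28 + 8) = -421242 - 711*(-20) = -421242 - 1*(-14220) = -421242 + 14220 = -407022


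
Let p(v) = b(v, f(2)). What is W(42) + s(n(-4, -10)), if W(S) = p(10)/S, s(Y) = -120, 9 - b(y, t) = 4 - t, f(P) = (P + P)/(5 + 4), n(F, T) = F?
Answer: -6473/54 ≈ -119.87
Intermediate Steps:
f(P) = 2*P/9 (f(P) = (2*P)/9 = (2*P)*(1/9) = 2*P/9)
b(y, t) = 5 + t (b(y, t) = 9 - (4 - t) = 9 + (-4 + t) = 5 + t)
p(v) = 49/9 (p(v) = 5 + (2/9)*2 = 5 + 4/9 = 49/9)
W(S) = 49/(9*S)
W(42) + s(n(-4, -10)) = (49/9)/42 - 120 = (49/9)*(1/42) - 120 = 7/54 - 120 = -6473/54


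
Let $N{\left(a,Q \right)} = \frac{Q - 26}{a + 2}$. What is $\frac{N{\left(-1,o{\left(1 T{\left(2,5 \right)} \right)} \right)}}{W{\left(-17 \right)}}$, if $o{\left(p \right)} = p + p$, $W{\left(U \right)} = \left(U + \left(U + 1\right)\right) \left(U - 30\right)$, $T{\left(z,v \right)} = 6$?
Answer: $- \frac{14}{1551} \approx -0.0090264$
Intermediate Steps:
$W{\left(U \right)} = \left(1 + 2 U\right) \left(-30 + U\right)$ ($W{\left(U \right)} = \left(U + \left(1 + U\right)\right) \left(-30 + U\right) = \left(1 + 2 U\right) \left(-30 + U\right)$)
$o{\left(p \right)} = 2 p$
$N{\left(a,Q \right)} = \frac{-26 + Q}{2 + a}$
$\frac{N{\left(-1,o{\left(1 T{\left(2,5 \right)} \right)} \right)}}{W{\left(-17 \right)}} = \frac{\frac{1}{2 - 1} \left(-26 + 2 \cdot 1 \cdot 6\right)}{-30 - -1003 + 2 \left(-17\right)^{2}} = \frac{1^{-1} \left(-26 + 2 \cdot 6\right)}{-30 + 1003 + 2 \cdot 289} = \frac{1 \left(-26 + 12\right)}{-30 + 1003 + 578} = \frac{1 \left(-14\right)}{1551} = \left(-14\right) \frac{1}{1551} = - \frac{14}{1551}$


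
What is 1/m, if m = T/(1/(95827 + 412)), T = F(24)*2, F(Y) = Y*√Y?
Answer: √6/55433664 ≈ 4.4188e-8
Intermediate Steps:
F(Y) = Y^(3/2)
T = 96*√6 (T = 24^(3/2)*2 = (48*√6)*2 = 96*√6 ≈ 235.15)
m = 9238944*√6 (m = (96*√6)/(1/(95827 + 412)) = (96*√6)/(1/96239) = (96*√6)*96239 = 9238944*√6 ≈ 2.2631e+7)
1/m = 1/(9238944*√6) = √6/55433664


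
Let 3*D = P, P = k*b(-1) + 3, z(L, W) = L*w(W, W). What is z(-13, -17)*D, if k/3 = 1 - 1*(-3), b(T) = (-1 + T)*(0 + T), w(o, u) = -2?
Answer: 234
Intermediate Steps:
b(T) = T*(-1 + T) (b(T) = (-1 + T)*T = T*(-1 + T))
k = 12 (k = 3*(1 - 1*(-3)) = 3*(1 + 3) = 3*4 = 12)
z(L, W) = -2*L (z(L, W) = L*(-2) = -2*L)
P = 27 (P = 12*(-(-1 - 1)) + 3 = 12*(-1*(-2)) + 3 = 12*2 + 3 = 24 + 3 = 27)
D = 9 (D = (⅓)*27 = 9)
z(-13, -17)*D = -2*(-13)*9 = 26*9 = 234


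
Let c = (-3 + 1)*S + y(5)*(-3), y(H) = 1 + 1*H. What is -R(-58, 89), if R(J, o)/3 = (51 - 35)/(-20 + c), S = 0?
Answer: 24/19 ≈ 1.2632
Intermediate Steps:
y(H) = 1 + H
c = -18 (c = (-3 + 1)*0 + (1 + 5)*(-3) = -2*0 + 6*(-3) = 0 - 18 = -18)
R(J, o) = -24/19 (R(J, o) = 3*((51 - 35)/(-20 - 18)) = 3*(16/(-38)) = 3*(16*(-1/38)) = 3*(-8/19) = -24/19)
-R(-58, 89) = -1*(-24/19) = 24/19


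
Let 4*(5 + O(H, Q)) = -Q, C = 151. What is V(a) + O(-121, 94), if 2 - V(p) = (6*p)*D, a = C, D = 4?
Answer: -7301/2 ≈ -3650.5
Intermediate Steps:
a = 151
O(H, Q) = -5 - Q/4 (O(H, Q) = -5 + (-Q)/4 = -5 - Q/4)
V(p) = 2 - 24*p (V(p) = 2 - 6*p*4 = 2 - 24*p)
V(a) + O(-121, 94) = (2 - 24*151) + (-5 - 1/4*94) = (2 - 3624) + (-5 - 47/2) = -3622 - 57/2 = -7301/2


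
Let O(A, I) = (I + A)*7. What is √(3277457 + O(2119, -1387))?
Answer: √3282581 ≈ 1811.8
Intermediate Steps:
O(A, I) = 7*A + 7*I (O(A, I) = (A + I)*7 = 7*A + 7*I)
√(3277457 + O(2119, -1387)) = √(3277457 + (7*2119 + 7*(-1387))) = √(3277457 + (14833 - 9709)) = √(3277457 + 5124) = √3282581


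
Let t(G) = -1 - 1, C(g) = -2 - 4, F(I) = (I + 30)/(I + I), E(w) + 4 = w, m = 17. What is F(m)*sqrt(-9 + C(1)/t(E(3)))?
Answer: 47*I*sqrt(6)/34 ≈ 3.3861*I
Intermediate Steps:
E(w) = -4 + w
F(I) = (30 + I)/(2*I) (F(I) = (30 + I)/((2*I)) = (30 + I)*(1/(2*I)) = (30 + I)/(2*I))
C(g) = -6
t(G) = -2
F(m)*sqrt(-9 + C(1)/t(E(3))) = ((1/2)*(30 + 17)/17)*sqrt(-9 - 6/(-2)) = ((1/2)*(1/17)*47)*sqrt(-9 - 6*(-1/2)) = 47*sqrt(-9 + 3)/34 = 47*sqrt(-6)/34 = 47*(I*sqrt(6))/34 = 47*I*sqrt(6)/34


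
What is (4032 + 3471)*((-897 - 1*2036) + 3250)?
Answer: 2378451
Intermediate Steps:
(4032 + 3471)*((-897 - 1*2036) + 3250) = 7503*((-897 - 2036) + 3250) = 7503*(-2933 + 3250) = 7503*317 = 2378451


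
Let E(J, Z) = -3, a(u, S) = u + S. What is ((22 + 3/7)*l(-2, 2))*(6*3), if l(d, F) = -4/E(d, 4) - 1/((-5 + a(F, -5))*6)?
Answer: 30615/56 ≈ 546.70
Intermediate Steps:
a(u, S) = S + u
l(d, F) = 4/3 - 1/(-60 + 6*F) (l(d, F) = -4/(-3) - 1/((-5 + (-5 + F))*6) = -4*(-⅓) - 1/((-10 + F)*6) = 4/3 - 1/(-60 + 6*F))
((22 + 3/7)*l(-2, 2))*(6*3) = ((22 + 3/7)*((-81 + 8*2)/(6*(-10 + 2))))*(6*3) = ((22 + 3*(⅐))*((⅙)*(-81 + 16)/(-8)))*18 = ((22 + 3/7)*((⅙)*(-⅛)*(-65)))*18 = ((157/7)*(65/48))*18 = (10205/336)*18 = 30615/56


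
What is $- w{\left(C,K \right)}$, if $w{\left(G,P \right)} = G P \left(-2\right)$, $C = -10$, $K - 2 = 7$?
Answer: $-180$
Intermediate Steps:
$K = 9$ ($K = 2 + 7 = 9$)
$w{\left(G,P \right)} = - 2 G P$
$- w{\left(C,K \right)} = - \left(-2\right) \left(-10\right) 9 = \left(-1\right) 180 = -180$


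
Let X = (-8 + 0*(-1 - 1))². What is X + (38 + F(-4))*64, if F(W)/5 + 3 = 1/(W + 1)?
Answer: 4288/3 ≈ 1429.3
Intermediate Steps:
F(W) = -15 + 5/(1 + W) (F(W) = -15 + 5/(W + 1) = -15 + 5/(1 + W))
X = 64 (X = (-8 + 0*(-2))² = (-8 + 0)² = (-8)² = 64)
X + (38 + F(-4))*64 = 64 + (38 + 5*(-2 - 3*(-4))/(1 - 4))*64 = 64 + (38 + 5*(-2 + 12)/(-3))*64 = 64 + (38 + 5*(-⅓)*10)*64 = 64 + (38 - 50/3)*64 = 64 + (64/3)*64 = 64 + 4096/3 = 4288/3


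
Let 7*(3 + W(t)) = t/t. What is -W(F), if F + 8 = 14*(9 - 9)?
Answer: 20/7 ≈ 2.8571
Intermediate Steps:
F = -8 (F = -8 + 14*(9 - 9) = -8 + 14*0 = -8 + 0 = -8)
W(t) = -20/7 (W(t) = -3 + (t/t)/7 = -3 + (⅐)*1 = -3 + ⅐ = -20/7)
-W(F) = -1*(-20/7) = 20/7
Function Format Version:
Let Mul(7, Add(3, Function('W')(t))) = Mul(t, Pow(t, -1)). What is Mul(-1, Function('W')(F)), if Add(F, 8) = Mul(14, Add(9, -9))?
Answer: Rational(20, 7) ≈ 2.8571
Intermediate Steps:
F = -8 (F = Add(-8, Mul(14, Add(9, -9))) = Add(-8, Mul(14, 0)) = Add(-8, 0) = -8)
Function('W')(t) = Rational(-20, 7) (Function('W')(t) = Add(-3, Mul(Rational(1, 7), Mul(t, Pow(t, -1)))) = Add(-3, Mul(Rational(1, 7), 1)) = Add(-3, Rational(1, 7)) = Rational(-20, 7))
Mul(-1, Function('W')(F)) = Mul(-1, Rational(-20, 7)) = Rational(20, 7)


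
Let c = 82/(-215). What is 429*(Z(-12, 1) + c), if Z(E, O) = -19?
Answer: -1787643/215 ≈ -8314.6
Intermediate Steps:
c = -82/215 (c = 82*(-1/215) = -82/215 ≈ -0.38140)
429*(Z(-12, 1) + c) = 429*(-19 - 82/215) = 429*(-4167/215) = -1787643/215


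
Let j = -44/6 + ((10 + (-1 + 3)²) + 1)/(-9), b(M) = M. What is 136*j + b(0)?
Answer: -1224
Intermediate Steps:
j = -9 (j = -44*⅙ + ((10 + 2²) + 1)*(-⅑) = -22/3 + ((10 + 4) + 1)*(-⅑) = -22/3 + (14 + 1)*(-⅑) = -22/3 + 15*(-⅑) = -22/3 - 5/3 = -9)
136*j + b(0) = 136*(-9) + 0 = -1224 + 0 = -1224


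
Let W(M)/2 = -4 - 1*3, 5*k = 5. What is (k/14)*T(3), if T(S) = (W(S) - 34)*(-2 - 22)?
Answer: 576/7 ≈ 82.286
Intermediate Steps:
k = 1 (k = (⅕)*5 = 1)
W(M) = -14 (W(M) = 2*(-4 - 1*3) = 2*(-4 - 3) = 2*(-7) = -14)
T(S) = 1152 (T(S) = (-14 - 34)*(-2 - 22) = -48*(-24) = 1152)
(k/14)*T(3) = (1/14)*1152 = 576/7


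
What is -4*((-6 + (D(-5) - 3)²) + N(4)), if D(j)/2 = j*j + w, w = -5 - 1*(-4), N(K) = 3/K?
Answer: -8079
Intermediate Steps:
w = -1 (w = -5 + 4 = -1)
D(j) = -2 + 2*j² (D(j) = 2*(j*j - 1) = 2*(j² - 1) = 2*(-1 + j²) = -2 + 2*j²)
-4*((-6 + (D(-5) - 3)²) + N(4)) = -4*((-6 + ((-2 + 2*(-5)²) - 3)²) + 3/4) = -4*((-6 + ((-2 + 2*25) - 3)²) + 3*(¼)) = -4*((-6 + ((-2 + 50) - 3)²) + ¾) = -4*((-6 + (48 - 3)²) + ¾) = -4*((-6 + 45²) + ¾) = -4*((-6 + 2025) + ¾) = -4*(2019 + ¾) = -4*8079/4 = -8079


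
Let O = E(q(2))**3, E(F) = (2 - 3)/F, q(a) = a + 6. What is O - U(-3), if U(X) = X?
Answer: 1535/512 ≈ 2.9980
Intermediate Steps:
q(a) = 6 + a
E(F) = -1/F
O = -1/512 (O = (-1/(6 + 2))**3 = (-1/8)**3 = -1/512 ≈ -0.0019531)
O - U(-3) = -1/512 - 1*(-3) = -1/512 + 3 = 1535/512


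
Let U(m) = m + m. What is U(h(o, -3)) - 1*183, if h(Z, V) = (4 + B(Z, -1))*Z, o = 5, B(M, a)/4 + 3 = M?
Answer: -63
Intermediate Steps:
B(M, a) = -12 + 4*M
h(Z, V) = Z*(-8 + 4*Z) (h(Z, V) = (4 + (-12 + 4*Z))*Z = (-8 + 4*Z)*Z = Z*(-8 + 4*Z))
U(m) = 2*m
U(h(o, -3)) - 1*183 = 2*(4*5*(-2 + 5)) - 1*183 = 2*(4*5*3) - 183 = 2*60 - 183 = 120 - 183 = -63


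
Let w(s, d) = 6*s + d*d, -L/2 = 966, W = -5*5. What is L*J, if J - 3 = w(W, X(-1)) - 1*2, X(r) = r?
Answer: 285936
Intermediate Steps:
W = -25
L = -1932 (L = -2*966 = -1932)
w(s, d) = d² + 6*s (w(s, d) = 6*s + d² = d² + 6*s)
J = -148 (J = 3 + (((-1)² + 6*(-25)) - 1*2) = 3 + ((1 - 150) - 2) = 3 + (-149 - 2) = 3 - 151 = -148)
L*J = -1932*(-148) = 285936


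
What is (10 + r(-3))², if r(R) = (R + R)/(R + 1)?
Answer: 169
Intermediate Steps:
r(R) = 2*R/(1 + R) (r(R) = (2*R)/(1 + R) = 2*R/(1 + R))
(10 + r(-3))² = (10 + 2*(-3)/(1 - 3))² = (10 + 2*(-3)/(-2))² = (10 + 2*(-3)*(-½))² = (10 + 3)² = 13² = 169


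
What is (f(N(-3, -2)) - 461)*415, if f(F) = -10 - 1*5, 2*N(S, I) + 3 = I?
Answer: -197540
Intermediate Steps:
N(S, I) = -3/2 + I/2
f(F) = -15 (f(F) = -10 - 5 = -15)
(f(N(-3, -2)) - 461)*415 = (-15 - 461)*415 = -476*415 = -197540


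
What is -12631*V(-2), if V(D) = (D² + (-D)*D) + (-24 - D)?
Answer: 277882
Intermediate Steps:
V(D) = -24 - D (V(D) = (D² - D²) + (-24 - D) = 0 + (-24 - D) = -24 - D)
-12631*V(-2) = -12631*(-24 - 1*(-2)) = -12631*(-24 + 2) = -12631*(-22) = 277882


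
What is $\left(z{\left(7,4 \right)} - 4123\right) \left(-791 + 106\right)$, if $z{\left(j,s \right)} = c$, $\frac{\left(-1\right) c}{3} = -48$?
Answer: $2725615$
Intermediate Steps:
$c = 144$ ($c = \left(-3\right) \left(-48\right) = 144$)
$z{\left(j,s \right)} = 144$
$\left(z{\left(7,4 \right)} - 4123\right) \left(-791 + 106\right) = \left(144 - 4123\right) \left(-791 + 106\right) = \left(-3979\right) \left(-685\right) = 2725615$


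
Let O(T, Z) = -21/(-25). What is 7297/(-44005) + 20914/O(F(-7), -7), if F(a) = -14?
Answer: 23007861013/924105 ≈ 24897.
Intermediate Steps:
O(T, Z) = 21/25 (O(T, Z) = -21*(-1/25) = 21/25)
7297/(-44005) + 20914/O(F(-7), -7) = 7297/(-44005) + 20914/(21/25) = 7297*(-1/44005) + 20914*(25/21) = -7297/44005 + 522850/21 = 23007861013/924105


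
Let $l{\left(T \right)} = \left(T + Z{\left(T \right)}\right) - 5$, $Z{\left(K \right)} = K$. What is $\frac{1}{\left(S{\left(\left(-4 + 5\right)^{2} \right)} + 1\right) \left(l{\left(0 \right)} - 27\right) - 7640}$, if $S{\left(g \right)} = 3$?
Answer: $- \frac{1}{7768} \approx -0.00012873$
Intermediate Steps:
$l{\left(T \right)} = -5 + 2 T$ ($l{\left(T \right)} = \left(T + T\right) - 5 = 2 T - 5 = -5 + 2 T$)
$\frac{1}{\left(S{\left(\left(-4 + 5\right)^{2} \right)} + 1\right) \left(l{\left(0 \right)} - 27\right) - 7640} = \frac{1}{\left(3 + 1\right) \left(\left(-5 + 2 \cdot 0\right) - 27\right) - 7640} = \frac{1}{4 \left(\left(-5 + 0\right) - 27\right) - 7640} = \frac{1}{4 \left(-5 - 27\right) - 7640} = \frac{1}{4 \left(-32\right) - 7640} = \frac{1}{-128 - 7640} = \frac{1}{-7768} = - \frac{1}{7768}$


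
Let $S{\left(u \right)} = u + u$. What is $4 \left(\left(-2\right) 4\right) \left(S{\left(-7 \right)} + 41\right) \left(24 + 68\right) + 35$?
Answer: $-79453$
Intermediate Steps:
$S{\left(u \right)} = 2 u$
$4 \left(\left(-2\right) 4\right) \left(S{\left(-7 \right)} + 41\right) \left(24 + 68\right) + 35 = 4 \left(\left(-2\right) 4\right) \left(2 \left(-7\right) + 41\right) \left(24 + 68\right) + 35 = 4 \left(-8\right) \left(-14 + 41\right) 92 + 35 = - 32 \cdot 27 \cdot 92 + 35 = \left(-32\right) 2484 + 35 = -79488 + 35 = -79453$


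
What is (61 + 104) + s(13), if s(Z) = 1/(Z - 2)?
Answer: 1816/11 ≈ 165.09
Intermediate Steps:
s(Z) = 1/(-2 + Z)
(61 + 104) + s(13) = (61 + 104) + 1/(-2 + 13) = 165 + 1/11 = 1816/11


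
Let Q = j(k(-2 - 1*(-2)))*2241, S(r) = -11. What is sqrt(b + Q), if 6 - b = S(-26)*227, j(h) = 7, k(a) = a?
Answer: sqrt(18190) ≈ 134.87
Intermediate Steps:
b = 2503 (b = 6 - (-11)*227 = 6 - 1*(-2497) = 6 + 2497 = 2503)
Q = 15687 (Q = 7*2241 = 15687)
sqrt(b + Q) = sqrt(2503 + 15687) = sqrt(18190)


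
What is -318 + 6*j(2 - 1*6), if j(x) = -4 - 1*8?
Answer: -390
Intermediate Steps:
j(x) = -12 (j(x) = -4 - 8 = -12)
-318 + 6*j(2 - 1*6) = -318 + 6*(-12) = -318 - 72 = -390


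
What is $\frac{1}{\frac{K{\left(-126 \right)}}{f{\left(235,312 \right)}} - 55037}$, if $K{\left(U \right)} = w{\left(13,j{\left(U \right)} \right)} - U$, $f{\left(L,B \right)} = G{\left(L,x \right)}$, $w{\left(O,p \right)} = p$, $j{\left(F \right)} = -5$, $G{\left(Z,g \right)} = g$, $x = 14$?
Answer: $- \frac{14}{770397} \approx -1.8172 \cdot 10^{-5}$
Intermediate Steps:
$f{\left(L,B \right)} = 14$
$K{\left(U \right)} = -5 - U$
$\frac{1}{\frac{K{\left(-126 \right)}}{f{\left(235,312 \right)}} - 55037} = \frac{1}{\frac{-5 - -126}{14} - 55037} = \frac{1}{\left(-5 + 126\right) \frac{1}{14} - 55037} = \frac{1}{121 \cdot \frac{1}{14} - 55037} = \frac{1}{\frac{121}{14} - 55037} = \frac{1}{- \frac{770397}{14}} = - \frac{14}{770397}$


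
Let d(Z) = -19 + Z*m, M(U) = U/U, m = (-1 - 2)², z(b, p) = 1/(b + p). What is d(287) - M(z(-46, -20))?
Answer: 2563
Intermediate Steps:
m = 9 (m = (-3)² = 9)
M(U) = 1
d(Z) = -19 + 9*Z (d(Z) = -19 + Z*9 = -19 + 9*Z)
d(287) - M(z(-46, -20)) = (-19 + 9*287) - 1*1 = (-19 + 2583) - 1 = 2564 - 1 = 2563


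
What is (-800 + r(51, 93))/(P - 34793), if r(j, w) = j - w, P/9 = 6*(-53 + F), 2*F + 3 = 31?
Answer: 842/36899 ≈ 0.022819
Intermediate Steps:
F = 14 (F = -3/2 + (½)*31 = -3/2 + 31/2 = 14)
P = -2106 (P = 9*(6*(-53 + 14)) = 9*(6*(-39)) = 9*(-234) = -2106)
(-800 + r(51, 93))/(P - 34793) = (-800 + (51 - 1*93))/(-2106 - 34793) = (-800 + (51 - 93))/(-36899) = (-800 - 42)*(-1/36899) = -842*(-1/36899) = 842/36899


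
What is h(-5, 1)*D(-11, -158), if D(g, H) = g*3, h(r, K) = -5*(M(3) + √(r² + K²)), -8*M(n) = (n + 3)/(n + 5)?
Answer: -495/32 + 165*√26 ≈ 825.87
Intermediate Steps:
M(n) = -(3 + n)/(8*(5 + n)) (M(n) = -(n + 3)/(8*(n + 5)) = -(3 + n)/(8*(5 + n)))
h(r, K) = 15/32 - 5*√(K² + r²) (h(r, K) = -5*((-3 - 1*3)/(8*(5 + 3)) + √(r² + K²)) = -5*((⅛)*(-3 - 3)/8 + √(K² + r²)) = -5*((⅛)*(⅛)*(-6) + √(K² + r²)) = -5*(-3/32 + √(K² + r²)) = 15/32 - 5*√(K² + r²))
D(g, H) = 3*g
h(-5, 1)*D(-11, -158) = (15/32 - 5*√(1² + (-5)²))*(3*(-11)) = (15/32 - 5*√(1 + 25))*(-33) = (15/32 - 5*√26)*(-33) = -495/32 + 165*√26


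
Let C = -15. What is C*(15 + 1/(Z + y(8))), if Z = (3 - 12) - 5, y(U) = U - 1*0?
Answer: -445/2 ≈ -222.50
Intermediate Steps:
y(U) = U (y(U) = U + 0 = U)
Z = -14 (Z = -9 - 5 = -14)
C*(15 + 1/(Z + y(8))) = -15*(15 + 1/(-14 + 8)) = -15*(15 + 1/(-6)) = -15*(15 - ⅙) = -15*89/6 = -445/2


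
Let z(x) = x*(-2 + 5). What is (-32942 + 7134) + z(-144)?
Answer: -26240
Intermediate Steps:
z(x) = 3*x (z(x) = x*3 = 3*x)
(-32942 + 7134) + z(-144) = (-32942 + 7134) + 3*(-144) = -25808 - 432 = -26240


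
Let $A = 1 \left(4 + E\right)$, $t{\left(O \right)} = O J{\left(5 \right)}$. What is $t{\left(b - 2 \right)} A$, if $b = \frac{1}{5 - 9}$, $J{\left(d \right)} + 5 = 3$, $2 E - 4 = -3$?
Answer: $\frac{81}{4} \approx 20.25$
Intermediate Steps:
$E = \frac{1}{2}$ ($E = 2 + \frac{1}{2} \left(-3\right) = 2 - \frac{3}{2} = \frac{1}{2} \approx 0.5$)
$J{\left(d \right)} = -2$ ($J{\left(d \right)} = -5 + 3 = -2$)
$b = - \frac{1}{4}$ ($b = \frac{1}{-4} = - \frac{1}{4} \approx -0.25$)
$t{\left(O \right)} = - 2 O$ ($t{\left(O \right)} = O \left(-2\right) = - 2 O$)
$A = \frac{9}{2}$ ($A = 1 \left(4 + \frac{1}{2}\right) = 1 \cdot \frac{9}{2} = \frac{9}{2} \approx 4.5$)
$t{\left(b - 2 \right)} A = - 2 \left(- \frac{1}{4} - 2\right) \frac{9}{2} = \left(-2\right) \left(- \frac{9}{4}\right) \frac{9}{2} = \frac{9}{2} \cdot \frac{9}{2} = \frac{81}{4}$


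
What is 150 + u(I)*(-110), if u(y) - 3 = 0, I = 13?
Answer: -180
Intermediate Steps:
u(y) = 3 (u(y) = 3 + 0 = 3)
150 + u(I)*(-110) = 150 + 3*(-110) = 150 - 330 = -180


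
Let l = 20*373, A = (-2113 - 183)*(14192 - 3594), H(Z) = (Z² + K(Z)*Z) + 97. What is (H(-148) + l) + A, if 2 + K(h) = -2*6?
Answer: -24301475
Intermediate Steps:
K(h) = -14 (K(h) = -2 - 2*6 = -2 - 12 = -14)
H(Z) = 97 + Z² - 14*Z (H(Z) = (Z² - 14*Z) + 97 = 97 + Z² - 14*Z)
A = -24333008 (A = -2296*10598 = -24333008)
l = 7460
(H(-148) + l) + A = ((97 + (-148)² - 14*(-148)) + 7460) - 24333008 = ((97 + 21904 + 2072) + 7460) - 24333008 = (24073 + 7460) - 24333008 = 31533 - 24333008 = -24301475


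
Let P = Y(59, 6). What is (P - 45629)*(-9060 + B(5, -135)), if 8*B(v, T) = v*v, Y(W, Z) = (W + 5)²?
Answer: 3009273515/8 ≈ 3.7616e+8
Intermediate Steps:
Y(W, Z) = (5 + W)²
B(v, T) = v²/8 (B(v, T) = (v*v)/8 = v²/8)
P = 4096 (P = (5 + 59)² = 64² = 4096)
(P - 45629)*(-9060 + B(5, -135)) = (4096 - 45629)*(-9060 + (⅛)*5²) = -41533*(-9060 + (⅛)*25) = -41533*(-9060 + 25/8) = -41533*(-72455/8) = 3009273515/8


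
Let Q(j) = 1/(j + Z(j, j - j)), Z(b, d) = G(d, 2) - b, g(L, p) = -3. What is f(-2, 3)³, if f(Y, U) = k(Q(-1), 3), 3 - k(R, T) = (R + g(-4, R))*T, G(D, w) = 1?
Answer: 729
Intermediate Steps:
Z(b, d) = 1 - b
Q(j) = 1 (Q(j) = 1/(j + (1 - j)) = 1/1 = 1)
k(R, T) = 3 - T*(-3 + R) (k(R, T) = 3 - (R - 3)*T = 3 - (-3 + R)*T = 3 - T*(-3 + R))
f(Y, U) = 9 (f(Y, U) = 3 + 3*3 - 1*1*3 = 3 + 9 - 3 = 9)
f(-2, 3)³ = 9³ = 729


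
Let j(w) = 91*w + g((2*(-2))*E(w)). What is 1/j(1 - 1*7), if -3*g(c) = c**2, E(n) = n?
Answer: -1/738 ≈ -0.0013550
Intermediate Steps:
g(c) = -c**2/3
j(w) = 91*w - 16*w**2/3
1/j(1 - 1*7) = 1/((1 - 1*7)*(273 - 16*(1 - 1*7))/3) = 1/((1 - 7)*(273 - 16*(1 - 7))/3) = 1/((1/3)*(-6)*(273 - 16*(-6))) = 1/((1/3)*(-6)*(273 + 96)) = 1/((1/3)*(-6)*369) = 1/(-738) = -1/738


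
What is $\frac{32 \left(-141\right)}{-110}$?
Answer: $\frac{2256}{55} \approx 41.018$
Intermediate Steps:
$\frac{32 \left(-141\right)}{-110} = \left(-4512\right) \left(- \frac{1}{110}\right) = \frac{2256}{55}$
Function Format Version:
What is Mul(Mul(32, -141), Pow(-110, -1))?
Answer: Rational(2256, 55) ≈ 41.018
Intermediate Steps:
Mul(Mul(32, -141), Pow(-110, -1)) = Mul(-4512, Rational(-1, 110)) = Rational(2256, 55)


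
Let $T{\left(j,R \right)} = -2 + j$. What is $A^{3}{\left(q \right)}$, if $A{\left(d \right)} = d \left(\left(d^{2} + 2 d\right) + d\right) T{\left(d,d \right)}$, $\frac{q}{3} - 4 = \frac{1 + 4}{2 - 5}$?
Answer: $14706125000$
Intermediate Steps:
$q = 7$ ($q = 12 + 3 \frac{1 + 4}{2 - 5} = 12 + 3 \frac{5}{-3} = 12 + 3 \cdot 5 \left(- \frac{1}{3}\right) = 12 + 3 \left(- \frac{5}{3}\right) = 12 - 5 = 7$)
$A{\left(d \right)} = d \left(-2 + d\right) \left(d^{2} + 3 d\right)$ ($A{\left(d \right)} = d \left(\left(d^{2} + 2 d\right) + d\right) \left(-2 + d\right) = d \left(d^{2} + 3 d\right) \left(-2 + d\right) = d \left(-2 + d\right) \left(d^{2} + 3 d\right)$)
$A^{3}{\left(q \right)} = \left(7^{2} \left(-2 + 7\right) \left(3 + 7\right)\right)^{3} = \left(49 \cdot 5 \cdot 10\right)^{3} = 2450^{3} = 14706125000$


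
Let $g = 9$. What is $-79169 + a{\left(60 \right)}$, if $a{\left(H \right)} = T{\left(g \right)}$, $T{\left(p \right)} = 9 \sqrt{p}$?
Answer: $-79142$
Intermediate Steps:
$a{\left(H \right)} = 27$ ($a{\left(H \right)} = 9 \sqrt{9} = 9 \cdot 3 = 27$)
$-79169 + a{\left(60 \right)} = -79169 + 27 = -79142$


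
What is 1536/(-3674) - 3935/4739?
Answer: -10868147/8705543 ≈ -1.2484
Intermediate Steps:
1536/(-3674) - 3935/4739 = 1536*(-1/3674) - 3935*1/4739 = -768/1837 - 3935/4739 = -10868147/8705543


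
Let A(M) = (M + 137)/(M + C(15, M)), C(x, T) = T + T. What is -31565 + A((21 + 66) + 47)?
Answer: -12688859/402 ≈ -31564.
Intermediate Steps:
C(x, T) = 2*T
A(M) = (137 + M)/(3*M) (A(M) = (M + 137)/(M + 2*M) = (137 + M)/((3*M)) = (137 + M)*(1/(3*M)) = (137 + M)/(3*M))
-31565 + A((21 + 66) + 47) = -31565 + (137 + ((21 + 66) + 47))/(3*((21 + 66) + 47)) = -31565 + (137 + (87 + 47))/(3*(87 + 47)) = -31565 + (⅓)*(137 + 134)/134 = -31565 + (⅓)*(1/134)*271 = -31565 + 271/402 = -12688859/402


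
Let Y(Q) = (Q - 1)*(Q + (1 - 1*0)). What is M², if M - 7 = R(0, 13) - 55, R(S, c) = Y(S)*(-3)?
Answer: 2025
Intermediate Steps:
Y(Q) = (1 + Q)*(-1 + Q) (Y(Q) = (-1 + Q)*(Q + (1 + 0)) = (-1 + Q)*(Q + 1) = (-1 + Q)*(1 + Q) = (1 + Q)*(-1 + Q))
R(S, c) = 3 - 3*S² (R(S, c) = (-1 + S²)*(-3) = 3 - 3*S²)
M = -45 (M = 7 + ((3 - 3*0²) - 55) = 7 + ((3 - 3*0) - 55) = 7 + ((3 + 0) - 55) = 7 + (3 - 55) = 7 - 52 = -45)
M² = (-45)² = 2025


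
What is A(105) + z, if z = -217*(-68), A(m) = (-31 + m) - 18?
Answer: 14812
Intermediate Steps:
A(m) = -49 + m
z = 14756
A(105) + z = (-49 + 105) + 14756 = 56 + 14756 = 14812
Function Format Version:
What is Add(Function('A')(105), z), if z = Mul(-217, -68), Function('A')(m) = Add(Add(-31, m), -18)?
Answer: 14812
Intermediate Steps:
Function('A')(m) = Add(-49, m)
z = 14756
Add(Function('A')(105), z) = Add(Add(-49, 105), 14756) = Add(56, 14756) = 14812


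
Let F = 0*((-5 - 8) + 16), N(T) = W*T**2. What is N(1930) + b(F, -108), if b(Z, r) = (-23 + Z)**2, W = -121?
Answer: -450712371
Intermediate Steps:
N(T) = -121*T**2
F = 0 (F = 0*(-13 + 16) = 0*3 = 0)
N(1930) + b(F, -108) = -121*1930**2 + (-23 + 0)**2 = -121*3724900 + (-23)**2 = -450712900 + 529 = -450712371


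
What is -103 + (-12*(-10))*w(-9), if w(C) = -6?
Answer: -823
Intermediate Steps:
-103 + (-12*(-10))*w(-9) = -103 - 12*(-10)*(-6) = -103 + 120*(-6) = -103 - 720 = -823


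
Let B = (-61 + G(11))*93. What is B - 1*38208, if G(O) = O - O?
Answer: -43881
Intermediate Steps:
G(O) = 0
B = -5673 (B = (-61 + 0)*93 = -61*93 = -5673)
B - 1*38208 = -5673 - 1*38208 = -5673 - 38208 = -43881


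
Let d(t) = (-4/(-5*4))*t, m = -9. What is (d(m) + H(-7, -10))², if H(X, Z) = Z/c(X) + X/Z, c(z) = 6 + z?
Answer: 7921/100 ≈ 79.210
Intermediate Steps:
H(X, Z) = X/Z + Z/(6 + X) (H(X, Z) = Z/(6 + X) + X/Z = X/Z + Z/(6 + X))
d(t) = t/5 (d(t) = (-4/(-20))*t = (-1/20*(-4))*t = t/5)
(d(m) + H(-7, -10))² = ((⅕)*(-9) + (-7/(-10) - 10/(6 - 7)))² = (-9/5 + (-7*(-⅒) - 10/(-1)))² = (-9/5 + (7/10 - 10*(-1)))² = (-9/5 + (7/10 + 10))² = (-9/5 + 107/10)² = (89/10)² = 7921/100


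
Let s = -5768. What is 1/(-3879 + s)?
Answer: -1/9647 ≈ -0.00010366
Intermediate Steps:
1/(-3879 + s) = 1/(-3879 - 5768) = 1/(-9647) = -1/9647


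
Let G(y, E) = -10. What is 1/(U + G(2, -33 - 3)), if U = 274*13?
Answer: 1/3552 ≈ 0.00028153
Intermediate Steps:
U = 3562
1/(U + G(2, -33 - 3)) = 1/(3562 - 10) = 1/3552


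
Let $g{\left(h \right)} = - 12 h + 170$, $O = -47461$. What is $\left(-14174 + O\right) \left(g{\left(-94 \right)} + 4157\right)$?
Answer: $-336218925$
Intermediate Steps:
$g{\left(h \right)} = 170 - 12 h$
$\left(-14174 + O\right) \left(g{\left(-94 \right)} + 4157\right) = \left(-14174 - 47461\right) \left(\left(170 - -1128\right) + 4157\right) = - 61635 \left(\left(170 + 1128\right) + 4157\right) = - 61635 \left(1298 + 4157\right) = \left(-61635\right) 5455 = -336218925$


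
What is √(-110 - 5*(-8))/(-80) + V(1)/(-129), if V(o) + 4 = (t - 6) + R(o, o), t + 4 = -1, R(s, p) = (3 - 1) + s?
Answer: 4/43 - I*√70/80 ≈ 0.093023 - 0.10458*I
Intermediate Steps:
R(s, p) = 2 + s
t = -5 (t = -4 - 1 = -5)
V(o) = -13 + o (V(o) = -4 + ((-5 - 6) + (2 + o)) = -4 + (-11 + (2 + o)) = -4 + (-9 + o) = -13 + o)
√(-110 - 5*(-8))/(-80) + V(1)/(-129) = √(-110 - 5*(-8))/(-80) + (-13 + 1)/(-129) = √(-110 + 40)*(-1/80) - 12*(-1/129) = √(-70)*(-1/80) + 4/43 = (I*√70)*(-1/80) + 4/43 = -I*√70/80 + 4/43 = 4/43 - I*√70/80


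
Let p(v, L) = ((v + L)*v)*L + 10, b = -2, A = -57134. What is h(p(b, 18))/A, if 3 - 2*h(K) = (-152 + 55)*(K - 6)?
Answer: 55481/114268 ≈ 0.48553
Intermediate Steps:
p(v, L) = 10 + L*v*(L + v) (p(v, L) = ((L + v)*v)*L + 10 = (v*(L + v))*L + 10 = L*v*(L + v) + 10 = 10 + L*v*(L + v))
h(K) = -579/2 + 97*K/2 (h(K) = 3/2 - (-152 + 55)*(K - 6)/2 = 3/2 - (-97)*(-6 + K)/2 = 3/2 - (582 - 97*K)/2 = 3/2 + (-291 + 97*K/2) = -579/2 + 97*K/2)
h(p(b, 18))/A = (-579/2 + 97*(10 + 18*(-2)² - 2*18²)/2)/(-57134) = (-579/2 + 97*(10 + 18*4 - 2*324)/2)*(-1/57134) = (-579/2 + 97*(10 + 72 - 648)/2)*(-1/57134) = (-579/2 + (97/2)*(-566))*(-1/57134) = (-579/2 - 27451)*(-1/57134) = -55481/2*(-1/57134) = 55481/114268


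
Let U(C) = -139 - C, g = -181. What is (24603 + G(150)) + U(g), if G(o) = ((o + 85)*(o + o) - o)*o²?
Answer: 1582899645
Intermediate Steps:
G(o) = o²*(-o + 2*o*(85 + o)) (G(o) = ((85 + o)*(2*o) - o)*o² = (2*o*(85 + o) - o)*o² = (-o + 2*o*(85 + o))*o² = o²*(-o + 2*o*(85 + o)))
(24603 + G(150)) + U(g) = (24603 + 150³*(169 + 2*150)) + (-139 - 1*(-181)) = (24603 + 3375000*(169 + 300)) + (-139 + 181) = (24603 + 3375000*469) + 42 = (24603 + 1582875000) + 42 = 1582899603 + 42 = 1582899645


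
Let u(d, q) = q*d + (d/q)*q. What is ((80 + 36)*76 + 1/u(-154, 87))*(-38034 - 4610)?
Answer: -181959558413/484 ≈ -3.7595e+8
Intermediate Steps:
u(d, q) = d + d*q (u(d, q) = d*q + d = d + d*q)
((80 + 36)*76 + 1/u(-154, 87))*(-38034 - 4610) = ((80 + 36)*76 + 1/(-154*(1 + 87)))*(-38034 - 4610) = (116*76 + 1/(-154*88))*(-42644) = (8816 + 1/(-13552))*(-42644) = (8816 - 1/13552)*(-42644) = (119474431/13552)*(-42644) = -181959558413/484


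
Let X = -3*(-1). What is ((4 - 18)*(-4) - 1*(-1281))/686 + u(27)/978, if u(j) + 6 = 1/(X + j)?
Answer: 2793199/1437660 ≈ 1.9429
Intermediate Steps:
X = 3
u(j) = -6 + 1/(3 + j)
((4 - 18)*(-4) - 1*(-1281))/686 + u(27)/978 = ((4 - 18)*(-4) - 1*(-1281))/686 + ((-17 - 6*27)/(3 + 27))/978 = (-14*(-4) + 1281)*(1/686) + ((-17 - 162)/30)*(1/978) = (56 + 1281)*(1/686) + ((1/30)*(-179))*(1/978) = 1337*(1/686) - 179/30*1/978 = 191/98 - 179/29340 = 2793199/1437660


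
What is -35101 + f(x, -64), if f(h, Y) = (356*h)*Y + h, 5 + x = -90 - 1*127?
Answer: 5022725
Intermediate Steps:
x = -222 (x = -5 + (-90 - 1*127) = -5 + (-90 - 127) = -5 - 217 = -222)
f(h, Y) = h + 356*Y*h (f(h, Y) = 356*Y*h + h = h + 356*Y*h)
-35101 + f(x, -64) = -35101 - 222*(1 + 356*(-64)) = -35101 - 222*(1 - 22784) = -35101 - 222*(-22783) = -35101 + 5057826 = 5022725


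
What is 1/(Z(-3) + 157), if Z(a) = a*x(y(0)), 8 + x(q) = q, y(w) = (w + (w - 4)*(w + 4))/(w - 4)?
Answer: 1/169 ≈ 0.0059172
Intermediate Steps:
y(w) = (w + (-4 + w)*(4 + w))/(-4 + w)
x(q) = -8 + q
Z(a) = -4*a (Z(a) = a*(-8 + (-16 + 0 + 0²)/(-4 + 0)) = a*(-8 + (-16 + 0 + 0)/(-4)) = a*(-8 - ¼*(-16)) = a*(-8 + 4) = a*(-4) = -4*a)
1/(Z(-3) + 157) = 1/(-4*(-3) + 157) = 1/(12 + 157) = 1/169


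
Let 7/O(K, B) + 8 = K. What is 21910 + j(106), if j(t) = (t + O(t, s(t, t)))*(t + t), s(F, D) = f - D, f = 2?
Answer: 310780/7 ≈ 44397.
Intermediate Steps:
s(F, D) = 2 - D
O(K, B) = 7/(-8 + K)
j(t) = 2*t*(t + 7/(-8 + t)) (j(t) = (t + 7/(-8 + t))*(t + t) = (t + 7/(-8 + t))*(2*t) = 2*t*(t + 7/(-8 + t)))
21910 + j(106) = 21910 + 2*106*(7 + 106*(-8 + 106))/(-8 + 106) = 21910 + 2*106*(7 + 106*98)/98 = 21910 + 2*106*(1/98)*(7 + 10388) = 21910 + 2*106*(1/98)*10395 = 21910 + 157410/7 = 310780/7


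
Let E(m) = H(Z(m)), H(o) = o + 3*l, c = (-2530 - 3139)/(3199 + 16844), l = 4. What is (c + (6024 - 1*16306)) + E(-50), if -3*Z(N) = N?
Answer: -205513229/20043 ≈ -10254.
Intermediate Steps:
Z(N) = -N/3
c = -5669/20043 ≈ -0.28284
H(o) = 12 + o (H(o) = o + 3*4 = o + 12 = 12 + o)
E(m) = 12 - m/3
(c + (6024 - 1*16306)) + E(-50) = (-5669/20043 + (6024 - 1*16306)) + (12 - ⅓*(-50)) = (-5669/20043 + (6024 - 16306)) + (12 + 50/3) = (-5669/20043 - 10282) + 86/3 = -206087795/20043 + 86/3 = -205513229/20043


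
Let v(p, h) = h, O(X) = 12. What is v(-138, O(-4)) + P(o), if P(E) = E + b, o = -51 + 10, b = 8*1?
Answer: -21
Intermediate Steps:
b = 8
o = -41
P(E) = 8 + E (P(E) = E + 8 = 8 + E)
v(-138, O(-4)) + P(o) = 12 + (8 - 41) = 12 - 33 = -21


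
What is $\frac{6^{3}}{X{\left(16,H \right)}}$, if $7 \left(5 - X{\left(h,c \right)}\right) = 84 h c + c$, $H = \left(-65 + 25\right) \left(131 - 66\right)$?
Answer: $\frac{1512}{3497035} \approx 0.00043237$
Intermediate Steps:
$H = -2600$ ($H = \left(-40\right) 65 = -2600$)
$X{\left(h,c \right)} = 5 - \frac{c}{7} - 12 c h$ ($X{\left(h,c \right)} = 5 - \frac{84 h c + c}{7} = 5 - \frac{84 c h + c}{7} = 5 - \frac{c + 84 c h}{7} = 5 - \left(\frac{c}{7} + 12 c h\right) = 5 - \frac{c}{7} - 12 c h$)
$\frac{6^{3}}{X{\left(16,H \right)}} = \frac{6^{3}}{5 - - \frac{2600}{7} - \left(-31200\right) 16} = \frac{216}{5 + \frac{2600}{7} + 499200} = \frac{216}{\frac{3497035}{7}} = 216 \cdot \frac{7}{3497035} = \frac{1512}{3497035}$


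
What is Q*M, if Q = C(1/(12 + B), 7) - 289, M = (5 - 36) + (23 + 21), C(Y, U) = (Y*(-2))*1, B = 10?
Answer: -41340/11 ≈ -3758.2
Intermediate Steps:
C(Y, U) = -2*Y (C(Y, U) = -2*Y*1 = -2*Y)
M = 13 (M = -31 + 44 = 13)
Q = -3180/11 (Q = -2/(12 + 10) - 289 = -2/22 - 289 = -2*1/22 - 289 = -1/11 - 289 = -3180/11 ≈ -289.09)
Q*M = -3180/11*13 = -41340/11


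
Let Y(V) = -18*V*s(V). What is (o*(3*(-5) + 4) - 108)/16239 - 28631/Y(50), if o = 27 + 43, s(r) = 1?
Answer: 154716203/4871700 ≈ 31.758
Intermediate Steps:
o = 70
Y(V) = -18*V
(o*(3*(-5) + 4) - 108)/16239 - 28631/Y(50) = (70*(3*(-5) + 4) - 108)/16239 - 28631/((-18*50)) = (70*(-15 + 4) - 108)*(1/16239) - 28631/(-900) = (70*(-11) - 108)*(1/16239) - 28631*(-1/900) = (-770 - 108)*(1/16239) + 28631/900 = -878*1/16239 + 28631/900 = -878/16239 + 28631/900 = 154716203/4871700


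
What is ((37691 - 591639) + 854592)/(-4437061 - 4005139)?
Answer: -75161/2110550 ≈ -0.035612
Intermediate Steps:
((37691 - 591639) + 854592)/(-4437061 - 4005139) = (-553948 + 854592)/(-8442200) = 300644*(-1/8442200) = -75161/2110550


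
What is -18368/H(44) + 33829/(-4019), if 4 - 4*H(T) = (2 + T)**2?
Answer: 3497455/132627 ≈ 26.371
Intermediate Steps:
H(T) = 1 - (2 + T)**2/4
-18368/H(44) + 33829/(-4019) = -18368/(1 - (2 + 44)**2/4) + 33829/(-4019) = -18368/(1 - 1/4*46**2) + 33829*(-1/4019) = -18368/(1 - 1/4*2116) - 33829/4019 = -18368/(1 - 529) - 33829/4019 = -18368/(-528) - 33829/4019 = -18368*(-1/528) - 33829/4019 = 1148/33 - 33829/4019 = 3497455/132627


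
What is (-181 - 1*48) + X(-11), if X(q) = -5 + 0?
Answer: -234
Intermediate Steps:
X(q) = -5
(-181 - 1*48) + X(-11) = (-181 - 1*48) - 5 = (-181 - 48) - 5 = -229 - 5 = -234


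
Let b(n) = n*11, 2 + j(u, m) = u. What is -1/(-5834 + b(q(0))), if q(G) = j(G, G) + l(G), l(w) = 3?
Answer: 1/5823 ≈ 0.00017173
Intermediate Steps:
j(u, m) = -2 + u
q(G) = 1 + G (q(G) = (-2 + G) + 3 = 1 + G)
b(n) = 11*n
-1/(-5834 + b(q(0))) = -1/(-5834 + 11*(1 + 0)) = -1/(-5834 + 11*1) = -1/(-5834 + 11) = -1/(-5823) = -1*(-1/5823) = 1/5823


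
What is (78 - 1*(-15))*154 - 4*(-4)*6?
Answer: 14418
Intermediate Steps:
(78 - 1*(-15))*154 - 4*(-4)*6 = (78 + 15)*154 + 16*6 = 93*154 + 96 = 14322 + 96 = 14418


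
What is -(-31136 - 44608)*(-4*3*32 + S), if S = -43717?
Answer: -3340386144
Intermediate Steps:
-(-31136 - 44608)*(-4*3*32 + S) = -(-31136 - 44608)*(-4*3*32 - 43717) = -(-75744)*(-12*32 - 43717) = -(-75744)*(-384 - 43717) = -(-75744)*(-44101) = -1*3340386144 = -3340386144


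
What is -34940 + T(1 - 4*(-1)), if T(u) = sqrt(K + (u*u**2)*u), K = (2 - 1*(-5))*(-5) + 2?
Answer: -34940 + 4*sqrt(37) ≈ -34916.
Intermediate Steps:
K = -33 (K = (2 + 5)*(-5) + 2 = 7*(-5) + 2 = -35 + 2 = -33)
T(u) = sqrt(-33 + u**4) (T(u) = sqrt(-33 + (u*u**2)*u) = sqrt(-33 + u**3*u) = sqrt(-33 + u**4))
-34940 + T(1 - 4*(-1)) = -34940 + sqrt(-33 + (1 - 4*(-1))**4) = -34940 + sqrt(-33 + (1 + 4)**4) = -34940 + sqrt(-33 + 5**4) = -34940 + sqrt(-33 + 625) = -34940 + sqrt(592) = -34940 + 4*sqrt(37)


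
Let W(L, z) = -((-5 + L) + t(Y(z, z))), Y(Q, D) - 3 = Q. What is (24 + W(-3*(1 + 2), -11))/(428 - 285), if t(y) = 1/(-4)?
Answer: 153/572 ≈ 0.26748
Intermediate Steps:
Y(Q, D) = 3 + Q
t(y) = -1/4
W(L, z) = 21/4 - L (W(L, z) = -((-5 + L) - 1/4) = -(-21/4 + L) = 21/4 - L)
(24 + W(-3*(1 + 2), -11))/(428 - 285) = (24 + (21/4 - (-3)*(1 + 2)))/(428 - 285) = (24 + (21/4 - (-3)*3))/143 = (24 + (21/4 - 1*(-9)))*(1/143) = (24 + (21/4 + 9))*(1/143) = (24 + 57/4)*(1/143) = (153/4)*(1/143) = 153/572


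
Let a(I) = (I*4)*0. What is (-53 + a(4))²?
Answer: 2809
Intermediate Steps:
a(I) = 0 (a(I) = (4*I)*0 = 0)
(-53 + a(4))² = (-53 + 0)² = (-53)² = 2809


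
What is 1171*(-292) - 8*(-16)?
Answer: -341804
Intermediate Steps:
1171*(-292) - 8*(-16) = -341932 + 128 = -341804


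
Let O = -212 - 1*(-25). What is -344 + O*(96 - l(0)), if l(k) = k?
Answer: -18296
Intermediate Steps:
O = -187 (O = -212 + 25 = -187)
-344 + O*(96 - l(0)) = -344 - 187*(96 - 1*0) = -344 - 187*(96 + 0) = -344 - 187*96 = -344 - 17952 = -18296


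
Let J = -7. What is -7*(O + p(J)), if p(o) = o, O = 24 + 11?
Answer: -196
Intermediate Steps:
O = 35
-7*(O + p(J)) = -7*(35 - 7) = -7*28 = -196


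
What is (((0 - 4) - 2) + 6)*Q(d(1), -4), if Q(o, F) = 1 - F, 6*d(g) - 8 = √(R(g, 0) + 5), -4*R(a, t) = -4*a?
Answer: 0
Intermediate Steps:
R(a, t) = a (R(a, t) = -(-1)*a = a)
d(g) = 4/3 + √(5 + g)/6 (d(g) = 4/3 + √(g + 5)/6 = 4/3 + √(5 + g)/6)
(((0 - 4) - 2) + 6)*Q(d(1), -4) = (((0 - 4) - 2) + 6)*(1 - 1*(-4)) = ((-4 - 2) + 6)*(1 + 4) = (-6 + 6)*5 = 0*5 = 0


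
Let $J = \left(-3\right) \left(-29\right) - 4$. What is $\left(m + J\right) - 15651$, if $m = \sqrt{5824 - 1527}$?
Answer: $-15568 + \sqrt{4297} \approx -15502.0$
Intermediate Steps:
$m = \sqrt{4297} \approx 65.552$
$J = 83$ ($J = 87 - 4 = 83$)
$\left(m + J\right) - 15651 = \left(\sqrt{4297} + 83\right) - 15651 = \left(83 + \sqrt{4297}\right) - 15651 = -15568 + \sqrt{4297}$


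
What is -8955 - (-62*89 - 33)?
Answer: -3404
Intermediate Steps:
-8955 - (-62*89 - 33) = -8955 - (-5518 - 33) = -8955 - 1*(-5551) = -8955 + 5551 = -3404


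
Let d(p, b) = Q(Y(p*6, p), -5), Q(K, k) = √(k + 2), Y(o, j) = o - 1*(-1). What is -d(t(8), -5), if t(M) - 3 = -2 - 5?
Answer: -I*√3 ≈ -1.732*I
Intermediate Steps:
Y(o, j) = 1 + o (Y(o, j) = o + 1 = 1 + o)
t(M) = -4 (t(M) = 3 + (-2 - 5) = 3 - 7 = -4)
Q(K, k) = √(2 + k)
d(p, b) = I*√3 (d(p, b) = √(2 - 5) = √(-3) = I*√3)
-d(t(8), -5) = -I*√3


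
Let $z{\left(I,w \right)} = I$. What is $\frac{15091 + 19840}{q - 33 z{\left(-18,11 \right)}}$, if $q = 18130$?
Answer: $\frac{34931}{18724} \approx 1.8656$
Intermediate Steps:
$\frac{15091 + 19840}{q - 33 z{\left(-18,11 \right)}} = \frac{15091 + 19840}{18130 - -594} = \frac{34931}{18130 + 594} = \frac{34931}{18724}$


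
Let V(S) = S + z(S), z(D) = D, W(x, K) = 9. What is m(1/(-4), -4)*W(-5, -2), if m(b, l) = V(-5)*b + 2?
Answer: 81/2 ≈ 40.500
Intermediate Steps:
V(S) = 2*S (V(S) = S + S = 2*S)
m(b, l) = 2 - 10*b (m(b, l) = (2*(-5))*b + 2 = -10*b + 2 = 2 - 10*b)
m(1/(-4), -4)*W(-5, -2) = (2 - 10/(-4))*9 = (2 - 10*(-¼))*9 = (2 + 5/2)*9 = (9/2)*9 = 81/2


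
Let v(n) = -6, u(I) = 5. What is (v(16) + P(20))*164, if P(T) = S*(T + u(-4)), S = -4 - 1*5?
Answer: -37884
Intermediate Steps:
S = -9 (S = -4 - 5 = -9)
P(T) = -45 - 9*T (P(T) = -9*(T + 5) = -9*(5 + T) = -45 - 9*T)
(v(16) + P(20))*164 = (-6 + (-45 - 9*20))*164 = (-6 + (-45 - 180))*164 = (-6 - 225)*164 = -231*164 = -37884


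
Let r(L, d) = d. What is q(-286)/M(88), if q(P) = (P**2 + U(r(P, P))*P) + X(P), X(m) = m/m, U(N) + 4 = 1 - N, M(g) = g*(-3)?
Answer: -859/264 ≈ -3.2538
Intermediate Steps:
M(g) = -3*g
U(N) = -3 - N (U(N) = -4 + (1 - N) = -3 - N)
X(m) = 1
q(P) = 1 + P**2 + P*(-3 - P) (q(P) = (P**2 + (-3 - P)*P) + 1 = (P**2 + P*(-3 - P)) + 1 = 1 + P**2 + P*(-3 - P))
q(-286)/M(88) = (1 - 3*(-286))/((-3*88)) = (1 + 858)/(-264) = 859*(-1/264) = -859/264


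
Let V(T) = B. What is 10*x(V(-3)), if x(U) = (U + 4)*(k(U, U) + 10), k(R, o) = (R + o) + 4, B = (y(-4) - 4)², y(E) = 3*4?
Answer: 96560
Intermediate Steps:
y(E) = 12
B = 64 (B = (12 - 4)² = 8² = 64)
V(T) = 64
k(R, o) = 4 + R + o
x(U) = (4 + U)*(14 + 2*U) (x(U) = (U + 4)*((4 + U + U) + 10) = (4 + U)*((4 + 2*U) + 10) = (4 + U)*(14 + 2*U))
10*x(V(-3)) = 10*(56 + 2*64² + 22*64) = 10*(56 + 2*4096 + 1408) = 10*(56 + 8192 + 1408) = 10*9656 = 96560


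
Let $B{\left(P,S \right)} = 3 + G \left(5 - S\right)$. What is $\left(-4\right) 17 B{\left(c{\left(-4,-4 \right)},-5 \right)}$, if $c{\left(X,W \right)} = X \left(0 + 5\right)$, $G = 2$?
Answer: $-1564$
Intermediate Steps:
$c{\left(X,W \right)} = 5 X$ ($c{\left(X,W \right)} = X 5 = 5 X$)
$B{\left(P,S \right)} = 13 - 2 S$ ($B{\left(P,S \right)} = 3 + 2 \left(5 - S\right) = 3 - \left(-10 + 2 S\right) = 13 - 2 S$)
$\left(-4\right) 17 B{\left(c{\left(-4,-4 \right)},-5 \right)} = \left(-4\right) 17 \left(13 - -10\right) = - 68 \left(13 + 10\right) = \left(-68\right) 23 = -1564$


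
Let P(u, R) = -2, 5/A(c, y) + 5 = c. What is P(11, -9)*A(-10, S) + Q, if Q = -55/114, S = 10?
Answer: 7/38 ≈ 0.18421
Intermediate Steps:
A(c, y) = 5/(-5 + c)
Q = -55/114 (Q = -55*1/114 = -55/114 ≈ -0.48246)
P(11, -9)*A(-10, S) + Q = -10/(-5 - 10) - 55/114 = -10/(-15) - 55/114 = -10*(-1)/15 - 55/114 = -2*(-⅓) - 55/114 = ⅔ - 55/114 = 7/38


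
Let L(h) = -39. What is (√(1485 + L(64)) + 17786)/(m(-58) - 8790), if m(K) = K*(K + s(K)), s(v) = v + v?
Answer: 8893/651 + √1446/1302 ≈ 13.690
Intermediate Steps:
s(v) = 2*v
m(K) = 3*K² (m(K) = K*(K + 2*K) = K*(3*K) = 3*K²)
(√(1485 + L(64)) + 17786)/(m(-58) - 8790) = (√(1485 - 39) + 17786)/(3*(-58)² - 8790) = (√1446 + 17786)/(3*3364 - 8790) = (17786 + √1446)/(10092 - 8790) = (17786 + √1446)/1302 = (17786 + √1446)*(1/1302) = 8893/651 + √1446/1302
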